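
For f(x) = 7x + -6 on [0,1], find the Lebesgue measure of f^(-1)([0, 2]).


f^(-1)([0, 2]) = {x : 0 <= 7x + -6 <= 2}
Solving: (0 - -6)/7 <= x <= (2 - -6)/7
= [0.857143, 1.142857]
Intersecting with [0,1]: [0.857143, 1]
Measure = 1 - 0.857143 = 0.142857


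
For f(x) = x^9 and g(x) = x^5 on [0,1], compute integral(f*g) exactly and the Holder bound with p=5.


Step 1: Exact integral of f*g = integral(x^14, 0, 1) = 1/15
     = 0.066667
Step 2: Holder bound with p=5, q=1.25:
  ||f||_p = (integral x^45 dx)^(1/5) = (1/46)^(1/5) = 0.464995
  ||g||_q = (integral x^6.25 dx)^(1/1.25) = (1/7.25)^(1/1.25) = 0.204989
Step 3: Holder bound = ||f||_p * ||g||_q = 0.464995 * 0.204989 = 0.095319
Verification: 0.066667 <= 0.095319 (Holder holds)


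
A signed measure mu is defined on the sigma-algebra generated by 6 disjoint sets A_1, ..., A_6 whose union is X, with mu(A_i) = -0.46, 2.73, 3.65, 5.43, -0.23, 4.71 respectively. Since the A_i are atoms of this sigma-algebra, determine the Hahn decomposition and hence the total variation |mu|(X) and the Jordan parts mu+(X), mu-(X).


Step 1: Every measurable set is a union of atoms (the cells / points), so a Hahn decomposition is
  obtained by grouping atoms by sign: P = union of atoms with mu > 0, N = union of the remaining atoms.
  Atoms in P (indices): 2, 3, 4, 6;  atoms in N (indices): 1, 5
  Positive values: 2.73, 3.65, 5.43, 4.71
  Negative values: -0.46, -0.23
Step 2: mu+(X) = mu(P) = sum of positive atom values = 16.52
Step 3: mu-(X) = -mu(N) = sum of |negative atom values| = 0.69
Step 4: |mu|(X) = mu+(X) + mu-(X) = 16.52 + 0.69 = 17.21


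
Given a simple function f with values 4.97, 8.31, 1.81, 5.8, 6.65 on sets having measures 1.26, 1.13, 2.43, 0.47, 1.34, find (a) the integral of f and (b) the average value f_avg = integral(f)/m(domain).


Step 1: Integral = sum(value_i * measure_i)
= 4.97*1.26 + 8.31*1.13 + 1.81*2.43 + 5.8*0.47 + 6.65*1.34
= 6.2622 + 9.3903 + 4.3983 + 2.726 + 8.911
= 31.6878
Step 2: Total measure of domain = 1.26 + 1.13 + 2.43 + 0.47 + 1.34 = 6.63
Step 3: Average value = 31.6878 / 6.63 = 4.779457


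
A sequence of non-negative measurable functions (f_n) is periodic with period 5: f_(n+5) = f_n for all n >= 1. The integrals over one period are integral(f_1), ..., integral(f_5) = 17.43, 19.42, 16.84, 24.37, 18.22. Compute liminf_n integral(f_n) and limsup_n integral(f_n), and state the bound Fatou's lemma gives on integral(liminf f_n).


The sequence (integral(f_n)) is periodic with period 5, repeating the values 17.43, 19.42, 16.84, 24.37, 18.22 indefinitely.
Step 1: For a periodic sequence, every tail (a_m, a_(m+1), ...) contains all 5 period values infinitely often.
Step 2: Hence inf of every tail = min of the period values = min(17.43, 19.42, 16.84, 24.37, 18.22) = 16.84.
        liminf_n integral(f_n) = sup over m of (inf of tail from m) = 16.84.
Step 3: Similarly sup of every tail = max of the period values = 24.37.
        limsup_n integral(f_n) = 24.37.
Step 4: Fatou's lemma: integral(liminf_n f_n) <= liminf_n integral(f_n) = 16.84.
        So the integral of the pointwise liminf is at most 16.84.


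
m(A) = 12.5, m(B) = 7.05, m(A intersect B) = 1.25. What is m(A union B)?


By inclusion-exclusion: m(A u B) = m(A) + m(B) - m(A n B)
= 12.5 + 7.05 - 1.25
= 18.3


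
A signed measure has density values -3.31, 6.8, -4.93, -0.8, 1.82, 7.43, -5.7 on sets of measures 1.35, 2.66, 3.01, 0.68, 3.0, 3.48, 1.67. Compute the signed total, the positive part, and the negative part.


Step 1: Compute signed measure on each set:
  Set 1: -3.31 * 1.35 = -4.4685
  Set 2: 6.8 * 2.66 = 18.088
  Set 3: -4.93 * 3.01 = -14.8393
  Set 4: -0.8 * 0.68 = -0.544
  Set 5: 1.82 * 3.0 = 5.46
  Set 6: 7.43 * 3.48 = 25.8564
  Set 7: -5.7 * 1.67 = -9.519
Step 2: Total signed measure = (-4.4685) + (18.088) + (-14.8393) + (-0.544) + (5.46) + (25.8564) + (-9.519)
     = 20.0336
Step 3: Positive part mu+(X) = sum of positive contributions = 49.4044
Step 4: Negative part mu-(X) = |sum of negative contributions| = 29.3708


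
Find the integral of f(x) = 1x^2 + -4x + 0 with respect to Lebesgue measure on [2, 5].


The Lebesgue integral of a Riemann-integrable function agrees with the Riemann integral.
Antiderivative F(x) = (1/3)x^3 + (-4/2)x^2 + 0x
F(5) = (1/3)*5^3 + (-4/2)*5^2 + 0*5
     = (1/3)*125 + (-4/2)*25 + 0*5
     = 41.666667 + -50 + 0
     = -8.333333
F(2) = -5.333333
Integral = F(5) - F(2) = -8.333333 - -5.333333 = -3


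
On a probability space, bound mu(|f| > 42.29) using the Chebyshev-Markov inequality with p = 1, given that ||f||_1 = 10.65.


Chebyshev/Markov inequality: mu(|f| > eps) <= (||f||_p / eps)^p
Step 1: ||f||_1 / eps = 10.65 / 42.29 = 0.251833
Step 2: Raise to power p = 1:
  (0.251833)^1 = 0.251833
Step 3: Therefore mu(|f| > 42.29) <= 0.251833


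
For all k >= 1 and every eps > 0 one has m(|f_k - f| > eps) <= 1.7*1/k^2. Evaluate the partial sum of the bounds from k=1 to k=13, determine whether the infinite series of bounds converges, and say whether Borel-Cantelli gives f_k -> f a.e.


Step 1: List the terms 1.7*1/k^2 for k = 1 to 13:
  k=1: 1.7
  k=2: 0.425
  k=3: 0.188889
  k=4: 0.10625
  k=5: 0.068
  k=6: 0.047222
  k=7: 0.034694
  k=8: 0.026562
  k=9: 0.020988
  k=10: 0.017
  k=11: 0.01405
  k=12: 0.011806
  k=13: 0.010059
Step 2: Partial sum = 1.7 + 0.425 + 0.188889 + 0.10625 + 0.068 + 0.047222 + 0.034694 + 0.026562 + 0.020988 + 0.017 + 0.01405 + 0.011806 + 0.010059
     = 2.670519
Step 3: The full series sum_(k>=1) 1.7*1/k^2 converges (p-series with p = 2 > 1; a constant multiple of a convergent series converges).
Step 4: Fix eps > 0. Since sum_k m(|f_k - f| > eps) < infinity, the Borel-Cantelli lemma gives
        m(limsup_k {|f_k - f| > eps}) = 0, i.e. for a.e. x, |f_k(x) - f(x)| <= eps for all large k.
        Applying this with eps = 1/j for j = 1, 2, ... and intersecting the countably many full-measure sets,
        for a.e. x we get limsup_k |f_k(x) - f(x)| <= 1/j for every j, hence f_k -> f almost everywhere.
Conclusion: series converges; Borel-Cantelli yields f_k -> f a.e.


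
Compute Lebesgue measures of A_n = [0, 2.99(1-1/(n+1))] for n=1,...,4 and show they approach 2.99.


By continuity of measure from below: if A_n increases to A, then m(A_n) -> m(A).
Here A = [0, 2.99], so m(A) = 2.99
Step 1: a_1 = 2.99*(1 - 1/2) = 1.495, m(A_1) = 1.495
Step 2: a_2 = 2.99*(1 - 1/3) = 1.9933, m(A_2) = 1.9933
Step 3: a_3 = 2.99*(1 - 1/4) = 2.2425, m(A_3) = 2.2425
Step 4: a_4 = 2.99*(1 - 1/5) = 2.392, m(A_4) = 2.392
Limit: m(A_n) -> m([0,2.99]) = 2.99


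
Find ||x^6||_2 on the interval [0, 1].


Step 1: ||f||_2 = (integral_0^1 |x^6|^2 dx)^(1/2)
     = (integral_0^1 x^12 dx)^(1/2)
Step 2: integral_0^1 x^12 dx = [x^13/(13)] from 0 to 1 = 1^13/13
     = 1/13 = 0.076923
Step 3: ||f||_2 = (0.076923)^(1/2) = 0.27735


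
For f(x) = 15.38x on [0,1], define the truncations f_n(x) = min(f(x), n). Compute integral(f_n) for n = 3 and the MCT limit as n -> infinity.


f(x) = 15.38x on [0,1]; f_n(x) = min(15.38x, n). At n = 3:
Step 1: f(x) reaches 3 at x = 3/15.38 = 0.195059
Step 2: integral(f_3) = integral(15.38x, 0, 0.195059) + integral(3, 0.195059, 1)
       = 15.38*0.195059^2/2 + 3*(1 - 0.195059)
       = 0.292588 + 2.414824
       = 2.707412
Step 3: As n -> infinity, f_n increases to f, so by MCT integral(f_n) -> integral(f) = 15.38/2 = 7.69.
Convergence: integral(f_3) = 2.707412 -> 7.69 as n -> infinity


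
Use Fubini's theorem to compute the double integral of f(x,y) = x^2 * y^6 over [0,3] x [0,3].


By Fubini's theorem, the double integral factors as a product of single integrals:
Step 1: integral_0^3 x^2 dx = [x^3/3] from 0 to 3
     = 3^3/3 = 9
Step 2: integral_0^3 y^6 dy = [y^7/7] from 0 to 3
     = 3^7/7 = 312.428571
Step 3: Double integral = 9 * 312.428571 = 2811.857143


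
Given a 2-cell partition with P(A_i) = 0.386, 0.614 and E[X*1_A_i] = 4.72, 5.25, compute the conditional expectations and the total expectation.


For each cell A_i: E[X|A_i] = E[X*1_A_i] / P(A_i)
Step 1: E[X|A_1] = 4.72 / 0.386 = 12.227979
Step 2: E[X|A_2] = 5.25 / 0.614 = 8.550489
Verification: E[X] = sum E[X*1_A_i] = 4.72 + 5.25 = 9.97


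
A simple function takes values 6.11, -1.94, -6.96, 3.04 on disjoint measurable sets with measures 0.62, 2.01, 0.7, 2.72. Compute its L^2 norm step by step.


Step 1: Compute |f_i|^2 for each value:
  |6.11|^2 = 37.3321
  |-1.94|^2 = 3.7636
  |-6.96|^2 = 48.4416
  |3.04|^2 = 9.2416
Step 2: Multiply by measures and sum:
  37.3321 * 0.62 = 23.145902
  3.7636 * 2.01 = 7.564836
  48.4416 * 0.7 = 33.90912
  9.2416 * 2.72 = 25.137152
Sum = 23.145902 + 7.564836 + 33.90912 + 25.137152 = 89.75701
Step 3: Take the p-th root:
||f||_2 = (89.75701)^(1/2) = 9.474018


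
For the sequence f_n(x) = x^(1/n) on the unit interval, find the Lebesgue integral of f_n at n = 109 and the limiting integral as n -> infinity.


At n = 109: f_109(x) = x^(1/109).
Step 1: integral(x^(1/109), 0, 1) = [x^(1/109+1) / (1/109+1)] from 0 to 1
     = 1 / (1/109 + 1) = 1 / ((109+1)/109) = 109/(109+1)
     = 109/110 = 0.990909
Step 2: As n -> infinity, f_n(x) = x^(1/n) -> 1 for x in (0,1], and f_n is increasing in n.
By MCT, lim_n integral(f_n) = integral(lim_n f_n) = integral(1, 0, 1) = 1.
Step 3: Verify convergence: 109/110 = 0.990909 -> 1


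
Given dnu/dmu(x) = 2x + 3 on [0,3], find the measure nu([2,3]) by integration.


nu(A) = integral_A (dnu/dmu) dmu = integral_2^3 (2x + 3) dx
Step 1: Antiderivative F(x) = (2/2)x^2 + 3x
Step 2: F(3) = (2/2)*3^2 + 3*3 = 9 + 9 = 18
Step 3: F(2) = (2/2)*2^2 + 3*2 = 4 + 6 = 10
Step 4: nu([2,3]) = F(3) - F(2) = 18 - 10 = 8


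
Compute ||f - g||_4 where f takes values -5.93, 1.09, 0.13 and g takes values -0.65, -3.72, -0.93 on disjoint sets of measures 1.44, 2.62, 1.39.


Step 1: Compute differences f_i - g_i:
  -5.93 - -0.65 = -5.28
  1.09 - -3.72 = 4.81
  0.13 - -0.93 = 1.06
Step 2: Compute |diff|^4 * measure for each set:
  |-5.28|^4 * 1.44 = 777.205187 * 1.44 = 1119.175469
  |4.81|^4 * 2.62 = 535.279123 * 2.62 = 1402.431303
  |1.06|^4 * 1.39 = 1.262477 * 1.39 = 1.754843
Step 3: Sum = 2523.361614
Step 4: ||f-g||_4 = (2523.361614)^(1/4) = 7.087529


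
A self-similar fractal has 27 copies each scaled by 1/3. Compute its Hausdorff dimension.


For a self-similar set with N copies scaled by 1/r:
dim_H = log(N)/log(r) = log(27)/log(3)
= 3.295837/1.098612
= 3


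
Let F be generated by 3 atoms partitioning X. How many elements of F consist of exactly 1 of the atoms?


Each element of F is a union of some subset of the 3 atoms.
Elements that are unions of exactly 1 atoms correspond to 1-element subsets of the 3 atoms.
Count = C(3, 1) = 3! / (1! * 2!) = 3.


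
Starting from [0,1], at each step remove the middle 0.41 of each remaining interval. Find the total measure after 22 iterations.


Step 1: At each step, fraction remaining = 1 - 0.41 = 0.59
Step 2: After 22 steps, measure = (0.59)^22
Result = 9.093776e-06


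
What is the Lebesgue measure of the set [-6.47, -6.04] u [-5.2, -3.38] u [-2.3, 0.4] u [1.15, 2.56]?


For pairwise disjoint intervals, m(union) = sum of lengths.
= (-6.04 - -6.47) + (-3.38 - -5.2) + (0.4 - -2.3) + (2.56 - 1.15)
= 0.43 + 1.82 + 2.7 + 1.41
= 6.36


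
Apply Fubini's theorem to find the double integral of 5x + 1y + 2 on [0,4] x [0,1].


By Fubini, integrate in x first, then y.
Step 1: Fix y, integrate over x in [0,4]:
  integral(5x + 1y + 2, x=0..4)
  = 5*(4^2 - 0^2)/2 + (1y + 2)*(4 - 0)
  = 40 + (1y + 2)*4
  = 40 + 4y + 8
  = 48 + 4y
Step 2: Integrate over y in [0,1]:
  integral(48 + 4y, y=0..1)
  = 48*1 + 4*(1^2 - 0^2)/2
  = 48 + 2
  = 50


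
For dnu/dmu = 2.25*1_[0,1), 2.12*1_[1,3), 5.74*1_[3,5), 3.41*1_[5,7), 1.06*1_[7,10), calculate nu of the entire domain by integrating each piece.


Integrate each piece of the Radon-Nikodym derivative:
Step 1: integral_0^1 2.25 dx = 2.25*(1-0) = 2.25*1 = 2.25
Step 2: integral_1^3 2.12 dx = 2.12*(3-1) = 2.12*2 = 4.24
Step 3: integral_3^5 5.74 dx = 5.74*(5-3) = 5.74*2 = 11.48
Step 4: integral_5^7 3.41 dx = 3.41*(7-5) = 3.41*2 = 6.82
Step 5: integral_7^10 1.06 dx = 1.06*(10-7) = 1.06*3 = 3.18
Total: 2.25 + 4.24 + 11.48 + 6.82 + 3.18 = 27.97


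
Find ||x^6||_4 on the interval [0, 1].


Step 1: ||f||_4 = (integral_0^1 |x^6|^4 dx)^(1/4)
     = (integral_0^1 x^24 dx)^(1/4)
Step 2: integral_0^1 x^24 dx = [x^25/(25)] from 0 to 1 = 1^25/25
     = 1/25 = 0.04
Step 3: ||f||_4 = (0.04)^(1/4) = 0.447214


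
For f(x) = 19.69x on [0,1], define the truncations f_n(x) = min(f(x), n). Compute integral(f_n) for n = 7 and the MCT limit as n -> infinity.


f(x) = 19.69x on [0,1]; f_n(x) = min(19.69x, n). At n = 7:
Step 1: f(x) reaches 7 at x = 7/19.69 = 0.35551
Step 2: integral(f_7) = integral(19.69x, 0, 0.35551) + integral(7, 0.35551, 1)
       = 19.69*0.35551^2/2 + 7*(1 - 0.35551)
       = 1.244286 + 4.511427
       = 5.755714
Step 3: As n -> infinity, f_n increases to f, so by MCT integral(f_n) -> integral(f) = 19.69/2 = 9.845.
Convergence: integral(f_7) = 5.755714 -> 9.845 as n -> infinity


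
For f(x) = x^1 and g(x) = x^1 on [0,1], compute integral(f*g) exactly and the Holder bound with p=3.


Step 1: Exact integral of f*g = integral(x^2, 0, 1) = 1/3
     = 0.333333
Step 2: Holder bound with p=3, q=1.5:
  ||f||_p = (integral x^3 dx)^(1/3) = (1/4)^(1/3) = 0.629961
  ||g||_q = (integral x^1.5 dx)^(1/1.5) = (1/2.5)^(1/1.5) = 0.542884
Step 3: Holder bound = ||f||_p * ||g||_q = 0.629961 * 0.542884 = 0.341995
Verification: 0.333333 <= 0.341995 (Holder holds)


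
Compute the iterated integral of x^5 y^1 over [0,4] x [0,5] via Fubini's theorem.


By Fubini's theorem, the double integral factors as a product of single integrals:
Step 1: integral_0^4 x^5 dx = [x^6/6] from 0 to 4
     = 4^6/6 = 682.666667
Step 2: integral_0^5 y^1 dy = [y^2/2] from 0 to 5
     = 5^2/2 = 12.5
Step 3: Double integral = 682.666667 * 12.5 = 8533.333333


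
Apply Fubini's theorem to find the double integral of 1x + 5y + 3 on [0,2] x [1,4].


By Fubini, integrate in x first, then y.
Step 1: Fix y, integrate over x in [0,2]:
  integral(1x + 5y + 3, x=0..2)
  = 1*(2^2 - 0^2)/2 + (5y + 3)*(2 - 0)
  = 2 + (5y + 3)*2
  = 2 + 10y + 6
  = 8 + 10y
Step 2: Integrate over y in [1,4]:
  integral(8 + 10y, y=1..4)
  = 8*3 + 10*(4^2 - 1^2)/2
  = 24 + 75
  = 99


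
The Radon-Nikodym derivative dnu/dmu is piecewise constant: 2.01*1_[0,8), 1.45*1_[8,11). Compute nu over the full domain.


Integrate each piece of the Radon-Nikodym derivative:
Step 1: integral_0^8 2.01 dx = 2.01*(8-0) = 2.01*8 = 16.08
Step 2: integral_8^11 1.45 dx = 1.45*(11-8) = 1.45*3 = 4.35
Total: 16.08 + 4.35 = 20.43


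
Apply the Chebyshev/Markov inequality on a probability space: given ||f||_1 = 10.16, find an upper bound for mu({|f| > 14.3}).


Chebyshev/Markov inequality: mu(|f| > eps) <= (||f||_p / eps)^p
Step 1: ||f||_1 / eps = 10.16 / 14.3 = 0.71049
Step 2: Raise to power p = 1:
  (0.71049)^1 = 0.71049
Step 3: Therefore mu(|f| > 14.3) <= 0.71049


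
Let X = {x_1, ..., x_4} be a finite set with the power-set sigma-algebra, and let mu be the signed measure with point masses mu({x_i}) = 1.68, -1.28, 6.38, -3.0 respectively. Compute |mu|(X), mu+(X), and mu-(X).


Step 1: Every measurable set is a union of atoms (the cells / points), so a Hahn decomposition is
  obtained by grouping atoms by sign: P = union of atoms with mu > 0, N = union of the remaining atoms.
  Atoms in P (indices): 1, 3;  atoms in N (indices): 2, 4
  Positive values: 1.68, 6.38
  Negative values: -1.28, -3
Step 2: mu+(X) = mu(P) = sum of positive atom values = 8.06
Step 3: mu-(X) = -mu(N) = sum of |negative atom values| = 4.28
Step 4: |mu|(X) = mu+(X) + mu-(X) = 8.06 + 4.28 = 12.34


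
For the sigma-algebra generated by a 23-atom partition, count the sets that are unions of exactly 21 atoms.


Each element of F is a union of some subset of the 23 atoms.
Elements that are unions of exactly 21 atoms correspond to 21-element subsets of the 23 atoms.
Count = C(23, 21) = 23! / (21! * 2!) = 253.


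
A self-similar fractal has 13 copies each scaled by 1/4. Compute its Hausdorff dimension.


For a self-similar set with N copies scaled by 1/r:
dim_H = log(N)/log(r) = log(13)/log(4)
= 2.564949/1.386294
= 1.85022


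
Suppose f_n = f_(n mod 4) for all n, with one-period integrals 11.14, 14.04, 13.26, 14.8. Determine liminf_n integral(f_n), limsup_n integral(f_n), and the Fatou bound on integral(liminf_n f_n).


The sequence (integral(f_n)) is periodic with period 4, repeating the values 11.14, 14.04, 13.26, 14.8 indefinitely.
Step 1: For a periodic sequence, every tail (a_m, a_(m+1), ...) contains all 4 period values infinitely often.
Step 2: Hence inf of every tail = min of the period values = min(11.14, 14.04, 13.26, 14.8) = 11.14.
        liminf_n integral(f_n) = sup over m of (inf of tail from m) = 11.14.
Step 3: Similarly sup of every tail = max of the period values = 14.8.
        limsup_n integral(f_n) = 14.8.
Step 4: Fatou's lemma: integral(liminf_n f_n) <= liminf_n integral(f_n) = 11.14.
        So the integral of the pointwise liminf is at most 11.14.


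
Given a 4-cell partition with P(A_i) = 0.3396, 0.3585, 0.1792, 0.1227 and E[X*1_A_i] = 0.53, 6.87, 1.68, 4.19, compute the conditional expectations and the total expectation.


For each cell A_i: E[X|A_i] = E[X*1_A_i] / P(A_i)
Step 1: E[X|A_1] = 0.53 / 0.3396 = 1.56066
Step 2: E[X|A_2] = 6.87 / 0.3585 = 19.16318
Step 3: E[X|A_3] = 1.68 / 0.1792 = 9.375
Step 4: E[X|A_4] = 4.19 / 0.1227 = 34.148329
Verification: E[X] = sum E[X*1_A_i] = 0.53 + 6.87 + 1.68 + 4.19 = 13.27


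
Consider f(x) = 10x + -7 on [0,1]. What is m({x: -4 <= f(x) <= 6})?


f^(-1)([-4, 6]) = {x : -4 <= 10x + -7 <= 6}
Solving: (-4 - -7)/10 <= x <= (6 - -7)/10
= [0.3, 1.3]
Intersecting with [0,1]: [0.3, 1]
Measure = 1 - 0.3 = 0.7


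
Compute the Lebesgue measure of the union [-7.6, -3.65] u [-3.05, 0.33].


For pairwise disjoint intervals, m(union) = sum of lengths.
= (-3.65 - -7.6) + (0.33 - -3.05)
= 3.95 + 3.38
= 7.33


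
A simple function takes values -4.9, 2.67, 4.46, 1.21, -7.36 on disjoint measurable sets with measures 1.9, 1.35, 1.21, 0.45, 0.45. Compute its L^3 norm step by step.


Step 1: Compute |f_i|^3 for each value:
  |-4.9|^3 = 117.649
  |2.67|^3 = 19.034163
  |4.46|^3 = 88.716536
  |1.21|^3 = 1.771561
  |-7.36|^3 = 398.688256
Step 2: Multiply by measures and sum:
  117.649 * 1.9 = 223.5331
  19.034163 * 1.35 = 25.69612
  88.716536 * 1.21 = 107.347009
  1.771561 * 0.45 = 0.797202
  398.688256 * 0.45 = 179.409715
Sum = 223.5331 + 25.69612 + 107.347009 + 0.797202 + 179.409715 = 536.783146
Step 3: Take the p-th root:
||f||_3 = (536.783146)^(1/3) = 8.12705


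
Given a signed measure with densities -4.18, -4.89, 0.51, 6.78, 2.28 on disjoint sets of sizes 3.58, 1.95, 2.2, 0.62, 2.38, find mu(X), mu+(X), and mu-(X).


Step 1: Compute signed measure on each set:
  Set 1: -4.18 * 3.58 = -14.9644
  Set 2: -4.89 * 1.95 = -9.5355
  Set 3: 0.51 * 2.2 = 1.122
  Set 4: 6.78 * 0.62 = 4.2036
  Set 5: 2.28 * 2.38 = 5.4264
Step 2: Total signed measure = (-14.9644) + (-9.5355) + (1.122) + (4.2036) + (5.4264)
     = -13.7479
Step 3: Positive part mu+(X) = sum of positive contributions = 10.752
Step 4: Negative part mu-(X) = |sum of negative contributions| = 24.4999


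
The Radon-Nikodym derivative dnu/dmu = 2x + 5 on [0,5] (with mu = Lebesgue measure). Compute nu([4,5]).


nu(A) = integral_A (dnu/dmu) dmu = integral_4^5 (2x + 5) dx
Step 1: Antiderivative F(x) = (2/2)x^2 + 5x
Step 2: F(5) = (2/2)*5^2 + 5*5 = 25 + 25 = 50
Step 3: F(4) = (2/2)*4^2 + 5*4 = 16 + 20 = 36
Step 4: nu([4,5]) = F(5) - F(4) = 50 - 36 = 14


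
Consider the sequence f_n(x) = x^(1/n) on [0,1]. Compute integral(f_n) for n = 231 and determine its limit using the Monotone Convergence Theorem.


At n = 231: f_231(x) = x^(1/231).
Step 1: integral(x^(1/231), 0, 1) = [x^(1/231+1) / (1/231+1)] from 0 to 1
     = 1 / (1/231 + 1) = 1 / ((231+1)/231) = 231/(231+1)
     = 231/232 = 0.99569
Step 2: As n -> infinity, f_n(x) = x^(1/n) -> 1 for x in (0,1], and f_n is increasing in n.
By MCT, lim_n integral(f_n) = integral(lim_n f_n) = integral(1, 0, 1) = 1.
Step 3: Verify convergence: 231/232 = 0.99569 -> 1


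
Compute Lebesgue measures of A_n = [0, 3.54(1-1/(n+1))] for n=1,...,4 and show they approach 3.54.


By continuity of measure from below: if A_n increases to A, then m(A_n) -> m(A).
Here A = [0, 3.54], so m(A) = 3.54
Step 1: a_1 = 3.54*(1 - 1/2) = 1.77, m(A_1) = 1.77
Step 2: a_2 = 3.54*(1 - 1/3) = 2.36, m(A_2) = 2.36
Step 3: a_3 = 3.54*(1 - 1/4) = 2.655, m(A_3) = 2.655
Step 4: a_4 = 3.54*(1 - 1/5) = 2.832, m(A_4) = 2.832
Limit: m(A_n) -> m([0,3.54]) = 3.54


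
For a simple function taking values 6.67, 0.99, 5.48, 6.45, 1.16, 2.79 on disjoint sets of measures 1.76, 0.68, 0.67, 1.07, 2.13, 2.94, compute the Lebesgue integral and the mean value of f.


Step 1: Integral = sum(value_i * measure_i)
= 6.67*1.76 + 0.99*0.68 + 5.48*0.67 + 6.45*1.07 + 1.16*2.13 + 2.79*2.94
= 11.7392 + 0.6732 + 3.6716 + 6.9015 + 2.4708 + 8.2026
= 33.6589
Step 2: Total measure of domain = 1.76 + 0.68 + 0.67 + 1.07 + 2.13 + 2.94 = 9.25
Step 3: Average value = 33.6589 / 9.25 = 3.6388


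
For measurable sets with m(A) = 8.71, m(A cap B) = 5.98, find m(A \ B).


m(A \ B) = m(A) - m(A n B)
= 8.71 - 5.98
= 2.73


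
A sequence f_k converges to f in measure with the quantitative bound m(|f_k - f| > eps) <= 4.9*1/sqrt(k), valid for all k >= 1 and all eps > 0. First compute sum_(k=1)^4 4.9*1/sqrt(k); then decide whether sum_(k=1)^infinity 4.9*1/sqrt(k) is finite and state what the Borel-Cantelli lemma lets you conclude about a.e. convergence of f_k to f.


Step 1: List the terms 4.9*1/sqrt(k) for k = 1 to 4:
  k=1: 4.9
  k=2: 3.464823
  k=3: 2.829016
  k=4: 2.45
Step 2: Partial sum = 4.9 + 3.464823 + 2.829016 + 2.45
     = 13.64384
Step 3: The full series sum_(k>=1) 4.9*1/sqrt(k) diverges (p-series with p = 1/2 <= 1; a nonzero constant multiple of a divergent series diverges).
Step 4: The (first) Borel-Cantelli lemma requires a summable sequence of measures, so it does not apply here;
        from this bound alone no conclusion about a.e. convergence can be drawn (convergence in measure still
        gives an a.e.-convergent subsequence, but not a.e. convergence of the whole sequence).
Conclusion: series diverges; Borel-Cantelli is inconclusive about a.e. convergence of f_k.


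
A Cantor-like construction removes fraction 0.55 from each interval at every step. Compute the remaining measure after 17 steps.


Step 1: At each step, fraction remaining = 1 - 0.55 = 0.45
Step 2: After 17 steps, measure = (0.45)^17
Result = 1.272368e-06


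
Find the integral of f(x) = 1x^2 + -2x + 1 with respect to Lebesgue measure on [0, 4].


The Lebesgue integral of a Riemann-integrable function agrees with the Riemann integral.
Antiderivative F(x) = (1/3)x^3 + (-2/2)x^2 + 1x
F(4) = (1/3)*4^3 + (-2/2)*4^2 + 1*4
     = (1/3)*64 + (-2/2)*16 + 1*4
     = 21.333333 + -16 + 4
     = 9.333333
F(0) = 0.0
Integral = F(4) - F(0) = 9.333333 - 0.0 = 9.333333


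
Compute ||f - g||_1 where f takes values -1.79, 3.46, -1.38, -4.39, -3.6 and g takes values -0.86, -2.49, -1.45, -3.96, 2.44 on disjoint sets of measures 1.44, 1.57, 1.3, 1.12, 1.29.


Step 1: Compute differences f_i - g_i:
  -1.79 - -0.86 = -0.93
  3.46 - -2.49 = 5.95
  -1.38 - -1.45 = 0.07
  -4.39 - -3.96 = -0.43
  -3.6 - 2.44 = -6.04
Step 2: Compute |diff|^1 * measure for each set:
  |-0.93|^1 * 1.44 = 0.93 * 1.44 = 1.3392
  |5.95|^1 * 1.57 = 5.95 * 1.57 = 9.3415
  |0.07|^1 * 1.3 = 0.07 * 1.3 = 0.091
  |-0.43|^1 * 1.12 = 0.43 * 1.12 = 0.4816
  |-6.04|^1 * 1.29 = 6.04 * 1.29 = 7.7916
Step 3: Sum = 19.0449
Step 4: ||f-g||_1 = (19.0449)^(1/1) = 19.0449


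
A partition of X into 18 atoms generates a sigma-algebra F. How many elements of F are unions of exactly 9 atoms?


Each element of F is a union of some subset of the 18 atoms.
Elements that are unions of exactly 9 atoms correspond to 9-element subsets of the 18 atoms.
Count = C(18, 9) = 18! / (9! * 9!) = 48620.


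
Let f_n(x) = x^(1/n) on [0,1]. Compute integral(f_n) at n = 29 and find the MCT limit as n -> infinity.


At n = 29: f_29(x) = x^(1/29).
Step 1: integral(x^(1/29), 0, 1) = [x^(1/29+1) / (1/29+1)] from 0 to 1
     = 1 / (1/29 + 1) = 1 / ((29+1)/29) = 29/(29+1)
     = 29/30 = 0.966667
Step 2: As n -> infinity, f_n(x) = x^(1/n) -> 1 for x in (0,1], and f_n is increasing in n.
By MCT, lim_n integral(f_n) = integral(lim_n f_n) = integral(1, 0, 1) = 1.
Step 3: Verify convergence: 29/30 = 0.966667 -> 1


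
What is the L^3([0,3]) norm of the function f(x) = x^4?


Step 1: ||f||_3 = (integral_0^3 |x^4|^3 dx)^(1/3)
     = (integral_0^3 x^12 dx)^(1/3)
Step 2: integral_0^3 x^12 dx = [x^13/(13)] from 0 to 3 = 3^13/13
     = 1594323/13 = 122640.230769
Step 3: ||f||_3 = (122640.230769)^(1/3) = 49.683363


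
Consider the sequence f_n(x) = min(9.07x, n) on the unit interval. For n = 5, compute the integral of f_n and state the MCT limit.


f(x) = 9.07x on [0,1]; f_n(x) = min(9.07x, n). At n = 5:
Step 1: f(x) reaches 5 at x = 5/9.07 = 0.551268
Step 2: integral(f_5) = integral(9.07x, 0, 0.551268) + integral(5, 0.551268, 1)
       = 9.07*0.551268^2/2 + 5*(1 - 0.551268)
       = 1.37817 + 2.24366
       = 3.62183
Step 3: As n -> infinity, f_n increases to f, so by MCT integral(f_n) -> integral(f) = 9.07/2 = 4.535.
Convergence: integral(f_5) = 3.62183 -> 4.535 as n -> infinity


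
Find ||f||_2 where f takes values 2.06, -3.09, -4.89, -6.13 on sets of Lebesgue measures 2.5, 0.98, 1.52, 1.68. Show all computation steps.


Step 1: Compute |f_i|^2 for each value:
  |2.06|^2 = 4.2436
  |-3.09|^2 = 9.5481
  |-4.89|^2 = 23.9121
  |-6.13|^2 = 37.5769
Step 2: Multiply by measures and sum:
  4.2436 * 2.5 = 10.609
  9.5481 * 0.98 = 9.357138
  23.9121 * 1.52 = 36.346392
  37.5769 * 1.68 = 63.129192
Sum = 10.609 + 9.357138 + 36.346392 + 63.129192 = 119.441722
Step 3: Take the p-th root:
||f||_2 = (119.441722)^(1/2) = 10.92894


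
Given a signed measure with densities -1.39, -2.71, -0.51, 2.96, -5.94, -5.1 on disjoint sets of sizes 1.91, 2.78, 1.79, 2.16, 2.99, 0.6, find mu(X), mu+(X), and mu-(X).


Step 1: Compute signed measure on each set:
  Set 1: -1.39 * 1.91 = -2.6549
  Set 2: -2.71 * 2.78 = -7.5338
  Set 3: -0.51 * 1.79 = -0.9129
  Set 4: 2.96 * 2.16 = 6.3936
  Set 5: -5.94 * 2.99 = -17.7606
  Set 6: -5.1 * 0.6 = -3.06
Step 2: Total signed measure = (-2.6549) + (-7.5338) + (-0.9129) + (6.3936) + (-17.7606) + (-3.06)
     = -25.5286
Step 3: Positive part mu+(X) = sum of positive contributions = 6.3936
Step 4: Negative part mu-(X) = |sum of negative contributions| = 31.9222


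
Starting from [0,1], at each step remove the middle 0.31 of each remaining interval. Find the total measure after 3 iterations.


Step 1: At each step, fraction remaining = 1 - 0.31 = 0.69
Step 2: After 3 steps, measure = (0.69)^3
Step 3: Computing the power step by step:
  After step 1: 0.69
  After step 2: 0.4761
  After step 3: 0.328509
Result = 0.328509


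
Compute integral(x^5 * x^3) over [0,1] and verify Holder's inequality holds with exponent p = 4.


Step 1: Exact integral of f*g = integral(x^8, 0, 1) = 1/9
     = 0.111111
Step 2: Holder bound with p=4, q=1.333333:
  ||f||_p = (integral x^20 dx)^(1/4) = (1/21)^(1/4) = 0.467138
  ||g||_q = (integral x^4 dx)^(1/1.333333) = (1/5)^(1/1.333333) = 0.29907
Step 3: Holder bound = ||f||_p * ||g||_q = 0.467138 * 0.29907 = 0.139707
Verification: 0.111111 <= 0.139707 (Holder holds)


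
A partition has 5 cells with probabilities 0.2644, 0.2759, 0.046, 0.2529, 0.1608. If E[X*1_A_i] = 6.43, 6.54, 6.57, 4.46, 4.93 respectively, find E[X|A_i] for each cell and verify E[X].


For each cell A_i: E[X|A_i] = E[X*1_A_i] / P(A_i)
Step 1: E[X|A_1] = 6.43 / 0.2644 = 24.319213
Step 2: E[X|A_2] = 6.54 / 0.2759 = 23.704241
Step 3: E[X|A_3] = 6.57 / 0.046 = 142.826087
Step 4: E[X|A_4] = 4.46 / 0.2529 = 17.635429
Step 5: E[X|A_5] = 4.93 / 0.1608 = 30.659204
Verification: E[X] = sum E[X*1_A_i] = 6.43 + 6.54 + 6.57 + 4.46 + 4.93 = 28.93


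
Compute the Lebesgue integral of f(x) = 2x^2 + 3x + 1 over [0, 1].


The Lebesgue integral of a Riemann-integrable function agrees with the Riemann integral.
Antiderivative F(x) = (2/3)x^3 + (3/2)x^2 + 1x
F(1) = (2/3)*1^3 + (3/2)*1^2 + 1*1
     = (2/3)*1 + (3/2)*1 + 1*1
     = 0.666667 + 1.5 + 1
     = 3.166667
F(0) = 0.0
Integral = F(1) - F(0) = 3.166667 - 0.0 = 3.166667


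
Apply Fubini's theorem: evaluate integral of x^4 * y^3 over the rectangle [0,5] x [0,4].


By Fubini's theorem, the double integral factors as a product of single integrals:
Step 1: integral_0^5 x^4 dx = [x^5/5] from 0 to 5
     = 5^5/5 = 625
Step 2: integral_0^4 y^3 dy = [y^4/4] from 0 to 4
     = 4^4/4 = 64
Step 3: Double integral = 625 * 64 = 40000


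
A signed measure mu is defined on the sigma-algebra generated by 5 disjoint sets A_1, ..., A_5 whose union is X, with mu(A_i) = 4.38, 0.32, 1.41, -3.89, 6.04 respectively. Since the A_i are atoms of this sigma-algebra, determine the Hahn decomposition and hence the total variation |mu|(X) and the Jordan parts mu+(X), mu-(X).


Step 1: Every measurable set is a union of atoms (the cells / points), so a Hahn decomposition is
  obtained by grouping atoms by sign: P = union of atoms with mu > 0, N = union of the remaining atoms.
  Atoms in P (indices): 1, 2, 3, 5;  atoms in N (indices): 4
  Positive values: 4.38, 0.32, 1.41, 6.04
  Negative values: -3.89
Step 2: mu+(X) = mu(P) = sum of positive atom values = 12.15
Step 3: mu-(X) = -mu(N) = sum of |negative atom values| = 3.89
Step 4: |mu|(X) = mu+(X) + mu-(X) = 12.15 + 3.89 = 16.04


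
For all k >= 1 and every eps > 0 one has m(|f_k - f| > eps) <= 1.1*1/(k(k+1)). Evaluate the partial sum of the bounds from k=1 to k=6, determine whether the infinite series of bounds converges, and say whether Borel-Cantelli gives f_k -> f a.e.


Step 1: List the terms 1.1*1/(k(k+1)) for k = 1 to 6:
  k=1: 0.55
  k=2: 0.183333
  k=3: 0.091667
  k=4: 0.055
  k=5: 0.036667
  k=6: 0.02619
Step 2: Partial sum = 0.55 + 0.183333 + 0.091667 + 0.055 + 0.036667 + 0.02619
     = 0.942857
Step 3: The full series sum_(k>=1) 1.1*1/(k(k+1)) converges (telescoping series sum 1/(k(k+1)) = 1; a constant multiple of a convergent series converges).
Step 4: Fix eps > 0. Since sum_k m(|f_k - f| > eps) < infinity, the Borel-Cantelli lemma gives
        m(limsup_k {|f_k - f| > eps}) = 0, i.e. for a.e. x, |f_k(x) - f(x)| <= eps for all large k.
        Applying this with eps = 1/j for j = 1, 2, ... and intersecting the countably many full-measure sets,
        for a.e. x we get limsup_k |f_k(x) - f(x)| <= 1/j for every j, hence f_k -> f almost everywhere.
Conclusion: series converges; Borel-Cantelli yields f_k -> f a.e.


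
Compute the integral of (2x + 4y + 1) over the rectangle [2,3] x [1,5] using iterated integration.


By Fubini, integrate in x first, then y.
Step 1: Fix y, integrate over x in [2,3]:
  integral(2x + 4y + 1, x=2..3)
  = 2*(3^2 - 2^2)/2 + (4y + 1)*(3 - 2)
  = 5 + (4y + 1)*1
  = 5 + 4y + 1
  = 6 + 4y
Step 2: Integrate over y in [1,5]:
  integral(6 + 4y, y=1..5)
  = 6*4 + 4*(5^2 - 1^2)/2
  = 24 + 48
  = 72


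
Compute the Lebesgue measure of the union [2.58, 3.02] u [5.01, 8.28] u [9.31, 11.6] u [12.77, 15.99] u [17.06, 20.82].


For pairwise disjoint intervals, m(union) = sum of lengths.
= (3.02 - 2.58) + (8.28 - 5.01) + (11.6 - 9.31) + (15.99 - 12.77) + (20.82 - 17.06)
= 0.44 + 3.27 + 2.29 + 3.22 + 3.76
= 12.98


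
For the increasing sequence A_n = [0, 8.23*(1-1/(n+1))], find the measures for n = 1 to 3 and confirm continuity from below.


By continuity of measure from below: if A_n increases to A, then m(A_n) -> m(A).
Here A = [0, 8.23], so m(A) = 8.23
Step 1: a_1 = 8.23*(1 - 1/2) = 4.115, m(A_1) = 4.115
Step 2: a_2 = 8.23*(1 - 1/3) = 5.4867, m(A_2) = 5.4867
Step 3: a_3 = 8.23*(1 - 1/4) = 6.1725, m(A_3) = 6.1725
Limit: m(A_n) -> m([0,8.23]) = 8.23


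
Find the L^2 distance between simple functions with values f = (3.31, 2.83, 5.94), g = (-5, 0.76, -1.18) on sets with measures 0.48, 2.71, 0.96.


Step 1: Compute differences f_i - g_i:
  3.31 - -5 = 8.31
  2.83 - 0.76 = 2.07
  5.94 - -1.18 = 7.12
Step 2: Compute |diff|^2 * measure for each set:
  |8.31|^2 * 0.48 = 69.0561 * 0.48 = 33.146928
  |2.07|^2 * 2.71 = 4.2849 * 2.71 = 11.612079
  |7.12|^2 * 0.96 = 50.6944 * 0.96 = 48.666624
Step 3: Sum = 93.425631
Step 4: ||f-g||_2 = (93.425631)^(1/2) = 9.665694


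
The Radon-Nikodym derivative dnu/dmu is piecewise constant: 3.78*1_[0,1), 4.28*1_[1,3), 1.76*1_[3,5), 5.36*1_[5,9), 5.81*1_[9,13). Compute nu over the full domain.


Integrate each piece of the Radon-Nikodym derivative:
Step 1: integral_0^1 3.78 dx = 3.78*(1-0) = 3.78*1 = 3.78
Step 2: integral_1^3 4.28 dx = 4.28*(3-1) = 4.28*2 = 8.56
Step 3: integral_3^5 1.76 dx = 1.76*(5-3) = 1.76*2 = 3.52
Step 4: integral_5^9 5.36 dx = 5.36*(9-5) = 5.36*4 = 21.44
Step 5: integral_9^13 5.81 dx = 5.81*(13-9) = 5.81*4 = 23.24
Total: 3.78 + 8.56 + 3.52 + 21.44 + 23.24 = 60.54


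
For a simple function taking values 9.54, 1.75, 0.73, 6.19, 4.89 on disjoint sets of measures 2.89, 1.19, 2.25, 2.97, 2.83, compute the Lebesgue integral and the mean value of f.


Step 1: Integral = sum(value_i * measure_i)
= 9.54*2.89 + 1.75*1.19 + 0.73*2.25 + 6.19*2.97 + 4.89*2.83
= 27.5706 + 2.0825 + 1.6425 + 18.3843 + 13.8387
= 63.5186
Step 2: Total measure of domain = 2.89 + 1.19 + 2.25 + 2.97 + 2.83 = 12.13
Step 3: Average value = 63.5186 / 12.13 = 5.236488


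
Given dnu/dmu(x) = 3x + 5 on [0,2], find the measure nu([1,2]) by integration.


nu(A) = integral_A (dnu/dmu) dmu = integral_1^2 (3x + 5) dx
Step 1: Antiderivative F(x) = (3/2)x^2 + 5x
Step 2: F(2) = (3/2)*2^2 + 5*2 = 6 + 10 = 16
Step 3: F(1) = (3/2)*1^2 + 5*1 = 1.5 + 5 = 6.5
Step 4: nu([1,2]) = F(2) - F(1) = 16 - 6.5 = 9.5


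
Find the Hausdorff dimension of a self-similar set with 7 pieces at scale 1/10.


For a self-similar set with N copies scaled by 1/r:
dim_H = log(N)/log(r) = log(7)/log(10)
= 1.94591/2.302585
= 0.845098


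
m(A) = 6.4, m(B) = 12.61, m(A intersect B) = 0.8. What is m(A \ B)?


m(A \ B) = m(A) - m(A n B)
= 6.4 - 0.8
= 5.6


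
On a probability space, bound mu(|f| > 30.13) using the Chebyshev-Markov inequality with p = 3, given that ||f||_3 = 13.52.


Chebyshev/Markov inequality: mu(|f| > eps) <= (||f||_p / eps)^p
Step 1: ||f||_3 / eps = 13.52 / 30.13 = 0.448722
Step 2: Raise to power p = 3:
  (0.448722)^3 = 0.090351
Step 3: Therefore mu(|f| > 30.13) <= 0.090351


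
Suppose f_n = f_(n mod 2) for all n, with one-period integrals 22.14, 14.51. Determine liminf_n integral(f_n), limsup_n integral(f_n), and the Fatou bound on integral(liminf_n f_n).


The sequence (integral(f_n)) is periodic with period 2, repeating the values 22.14, 14.51 indefinitely.
Step 1: For a periodic sequence, every tail (a_m, a_(m+1), ...) contains all 2 period values infinitely often.
Step 2: Hence inf of every tail = min of the period values = min(22.14, 14.51) = 14.51.
        liminf_n integral(f_n) = sup over m of (inf of tail from m) = 14.51.
Step 3: Similarly sup of every tail = max of the period values = 22.14.
        limsup_n integral(f_n) = 22.14.
Step 4: Fatou's lemma: integral(liminf_n f_n) <= liminf_n integral(f_n) = 14.51.
        So the integral of the pointwise liminf is at most 14.51.


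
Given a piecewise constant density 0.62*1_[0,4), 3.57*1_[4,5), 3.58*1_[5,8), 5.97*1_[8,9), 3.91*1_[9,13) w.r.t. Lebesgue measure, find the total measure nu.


Integrate each piece of the Radon-Nikodym derivative:
Step 1: integral_0^4 0.62 dx = 0.62*(4-0) = 0.62*4 = 2.48
Step 2: integral_4^5 3.57 dx = 3.57*(5-4) = 3.57*1 = 3.57
Step 3: integral_5^8 3.58 dx = 3.58*(8-5) = 3.58*3 = 10.74
Step 4: integral_8^9 5.97 dx = 5.97*(9-8) = 5.97*1 = 5.97
Step 5: integral_9^13 3.91 dx = 3.91*(13-9) = 3.91*4 = 15.64
Total: 2.48 + 3.57 + 10.74 + 5.97 + 15.64 = 38.4


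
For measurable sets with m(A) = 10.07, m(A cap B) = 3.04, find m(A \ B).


m(A \ B) = m(A) - m(A n B)
= 10.07 - 3.04
= 7.03


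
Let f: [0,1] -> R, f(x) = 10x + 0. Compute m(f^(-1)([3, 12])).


f^(-1)([3, 12]) = {x : 3 <= 10x + 0 <= 12}
Solving: (3 - 0)/10 <= x <= (12 - 0)/10
= [0.3, 1.2]
Intersecting with [0,1]: [0.3, 1]
Measure = 1 - 0.3 = 0.7


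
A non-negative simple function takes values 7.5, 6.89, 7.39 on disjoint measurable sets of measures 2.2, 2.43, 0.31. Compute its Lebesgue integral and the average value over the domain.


Step 1: Integral = sum(value_i * measure_i)
= 7.5*2.2 + 6.89*2.43 + 7.39*0.31
= 16.5 + 16.7427 + 2.2909
= 35.5336
Step 2: Total measure of domain = 2.2 + 2.43 + 0.31 = 4.94
Step 3: Average value = 35.5336 / 4.94 = 7.193036


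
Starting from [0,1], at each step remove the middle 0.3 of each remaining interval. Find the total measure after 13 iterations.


Step 1: At each step, fraction remaining = 1 - 0.3 = 0.7
Step 2: After 13 steps, measure = (0.7)^13
Result = 0.009689


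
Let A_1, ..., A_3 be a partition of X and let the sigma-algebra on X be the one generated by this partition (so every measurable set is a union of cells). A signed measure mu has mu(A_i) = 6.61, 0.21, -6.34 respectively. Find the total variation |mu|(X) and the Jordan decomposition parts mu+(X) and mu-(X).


Step 1: Every measurable set is a union of atoms (the cells / points), so a Hahn decomposition is
  obtained by grouping atoms by sign: P = union of atoms with mu > 0, N = union of the remaining atoms.
  Atoms in P (indices): 1, 2;  atoms in N (indices): 3
  Positive values: 6.61, 0.21
  Negative values: -6.34
Step 2: mu+(X) = mu(P) = sum of positive atom values = 6.82
Step 3: mu-(X) = -mu(N) = sum of |negative atom values| = 6.34
Step 4: |mu|(X) = mu+(X) + mu-(X) = 6.82 + 6.34 = 13.16


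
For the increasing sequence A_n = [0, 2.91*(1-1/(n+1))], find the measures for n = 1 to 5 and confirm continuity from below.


By continuity of measure from below: if A_n increases to A, then m(A_n) -> m(A).
Here A = [0, 2.91], so m(A) = 2.91
Step 1: a_1 = 2.91*(1 - 1/2) = 1.455, m(A_1) = 1.455
Step 2: a_2 = 2.91*(1 - 1/3) = 1.94, m(A_2) = 1.94
Step 3: a_3 = 2.91*(1 - 1/4) = 2.1825, m(A_3) = 2.1825
Step 4: a_4 = 2.91*(1 - 1/5) = 2.328, m(A_4) = 2.328
Step 5: a_5 = 2.91*(1 - 1/6) = 2.425, m(A_5) = 2.425
Limit: m(A_n) -> m([0,2.91]) = 2.91


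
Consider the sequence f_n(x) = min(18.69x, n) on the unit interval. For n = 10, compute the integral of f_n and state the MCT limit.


f(x) = 18.69x on [0,1]; f_n(x) = min(18.69x, n). At n = 10:
Step 1: f(x) reaches 10 at x = 10/18.69 = 0.535045
Step 2: integral(f_10) = integral(18.69x, 0, 0.535045) + integral(10, 0.535045, 1)
       = 18.69*0.535045^2/2 + 10*(1 - 0.535045)
       = 2.675227 + 4.649545
       = 7.324773
Step 3: As n -> infinity, f_n increases to f, so by MCT integral(f_n) -> integral(f) = 18.69/2 = 9.345.
Convergence: integral(f_10) = 7.324773 -> 9.345 as n -> infinity


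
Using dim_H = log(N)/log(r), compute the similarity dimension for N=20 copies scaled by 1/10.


For a self-similar set with N copies scaled by 1/r:
dim_H = log(N)/log(r) = log(20)/log(10)
= 2.995732/2.302585
= 1.30103


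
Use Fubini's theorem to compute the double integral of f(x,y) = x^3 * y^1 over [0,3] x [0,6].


By Fubini's theorem, the double integral factors as a product of single integrals:
Step 1: integral_0^3 x^3 dx = [x^4/4] from 0 to 3
     = 3^4/4 = 20.25
Step 2: integral_0^6 y^1 dy = [y^2/2] from 0 to 6
     = 6^2/2 = 18
Step 3: Double integral = 20.25 * 18 = 364.5


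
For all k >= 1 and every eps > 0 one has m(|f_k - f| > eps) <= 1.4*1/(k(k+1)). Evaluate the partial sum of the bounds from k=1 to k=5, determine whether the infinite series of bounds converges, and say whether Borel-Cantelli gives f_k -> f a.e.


Step 1: List the terms 1.4*1/(k(k+1)) for k = 1 to 5:
  k=1: 0.7
  k=2: 0.233333
  k=3: 0.116667
  k=4: 0.07
  k=5: 0.046667
Step 2: Partial sum = 0.7 + 0.233333 + 0.116667 + 0.07 + 0.046667
     = 1.166667
Step 3: The full series sum_(k>=1) 1.4*1/(k(k+1)) converges (telescoping series sum 1/(k(k+1)) = 1; a constant multiple of a convergent series converges).
Step 4: Fix eps > 0. Since sum_k m(|f_k - f| > eps) < infinity, the Borel-Cantelli lemma gives
        m(limsup_k {|f_k - f| > eps}) = 0, i.e. for a.e. x, |f_k(x) - f(x)| <= eps for all large k.
        Applying this with eps = 1/j for j = 1, 2, ... and intersecting the countably many full-measure sets,
        for a.e. x we get limsup_k |f_k(x) - f(x)| <= 1/j for every j, hence f_k -> f almost everywhere.
Conclusion: series converges; Borel-Cantelli yields f_k -> f a.e.
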